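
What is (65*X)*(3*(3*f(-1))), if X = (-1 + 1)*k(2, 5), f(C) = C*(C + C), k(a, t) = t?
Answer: 0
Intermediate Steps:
f(C) = 2*C² (f(C) = C*(2*C) = 2*C²)
X = 0 (X = (-1 + 1)*5 = 0*5 = 0)
(65*X)*(3*(3*f(-1))) = (65*0)*(3*(3*(2*(-1)²))) = 0*(3*(3*(2*1))) = 0*(3*(3*2)) = 0*(3*6) = 0*18 = 0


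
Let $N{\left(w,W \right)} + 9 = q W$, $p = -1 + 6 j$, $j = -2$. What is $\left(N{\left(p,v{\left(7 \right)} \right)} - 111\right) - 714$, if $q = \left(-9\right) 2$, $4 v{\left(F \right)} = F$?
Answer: $- \frac{1731}{2} \approx -865.5$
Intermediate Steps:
$v{\left(F \right)} = \frac{F}{4}$
$q = -18$
$p = -13$ ($p = -1 + 6 \left(-2\right) = -1 - 12 = -13$)
$N{\left(w,W \right)} = -9 - 18 W$
$\left(N{\left(p,v{\left(7 \right)} \right)} - 111\right) - 714 = \left(\left(-9 - 18 \cdot \frac{1}{4} \cdot 7\right) - 111\right) - 714 = \left(\left(-9 - \frac{63}{2}\right) - 111\right) - 714 = \left(- \frac{81}{2} - 111\right) - 714 = - \frac{303}{2} - 714 = - \frac{1731}{2}$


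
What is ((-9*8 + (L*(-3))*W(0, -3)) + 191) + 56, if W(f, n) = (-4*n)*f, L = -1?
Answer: 175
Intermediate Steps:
W(f, n) = -4*f*n
((-9*8 + (L*(-3))*W(0, -3)) + 191) + 56 = ((-9*8 + (-1*(-3))*(-4*0*(-3))) + 191) + 56 = ((-72 + 3*0) + 191) + 56 = ((-72 + 0) + 191) + 56 = (-72 + 191) + 56 = 119 + 56 = 175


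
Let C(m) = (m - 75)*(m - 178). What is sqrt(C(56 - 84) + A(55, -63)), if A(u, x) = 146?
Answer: 14*sqrt(109) ≈ 146.16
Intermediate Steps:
C(m) = (-178 + m)*(-75 + m) (C(m) = (-75 + m)*(-178 + m) = (-178 + m)*(-75 + m))
sqrt(C(56 - 84) + A(55, -63)) = sqrt((13350 + (56 - 84)**2 - 253*(56 - 84)) + 146) = sqrt((13350 + (-28)**2 - 253*(-28)) + 146) = sqrt((13350 + 784 + 7084) + 146) = sqrt(21218 + 146) = sqrt(21364) = 14*sqrt(109)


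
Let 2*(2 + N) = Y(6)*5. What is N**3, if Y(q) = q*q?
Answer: 681472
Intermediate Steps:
Y(q) = q**2
N = 88 (N = -2 + (6**2*5)/2 = -2 + (36*5)/2 = -2 + (1/2)*180 = -2 + 90 = 88)
N**3 = 88**3 = 681472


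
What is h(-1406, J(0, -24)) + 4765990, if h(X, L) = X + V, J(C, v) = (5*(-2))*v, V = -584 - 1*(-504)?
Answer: 4764504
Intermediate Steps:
V = -80 (V = -584 + 504 = -80)
J(C, v) = -10*v
h(X, L) = -80 + X (h(X, L) = X - 80 = -80 + X)
h(-1406, J(0, -24)) + 4765990 = (-80 - 1406) + 4765990 = -1486 + 4765990 = 4764504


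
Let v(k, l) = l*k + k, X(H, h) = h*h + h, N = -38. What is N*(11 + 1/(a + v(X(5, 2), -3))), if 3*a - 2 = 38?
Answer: -893/2 ≈ -446.50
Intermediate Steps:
a = 40/3 (a = ⅔ + (⅓)*38 = ⅔ + 38/3 = 40/3 ≈ 13.333)
X(H, h) = h + h² (X(H, h) = h² + h = h + h²)
v(k, l) = k + k*l (v(k, l) = k*l + k = k + k*l)
N*(11 + 1/(a + v(X(5, 2), -3))) = -38*(11 + 1/(40/3 + (2*(1 + 2))*(1 - 3))) = -38*(11 + 1/(40/3 + (2*3)*(-2))) = -38*(11 + 1/(40/3 + 6*(-2))) = -38*(11 + 1/(40/3 - 12)) = -38*(11 + 1/(4/3)) = -38*(11 + ¾) = -38*47/4 = -893/2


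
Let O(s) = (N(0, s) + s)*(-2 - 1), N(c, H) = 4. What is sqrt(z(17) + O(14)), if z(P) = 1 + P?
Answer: 6*I ≈ 6.0*I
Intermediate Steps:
O(s) = -12 - 3*s (O(s) = (4 + s)*(-2 - 1) = (4 + s)*(-3) = -12 - 3*s)
sqrt(z(17) + O(14)) = sqrt((1 + 17) + (-12 - 3*14)) = sqrt(18 + (-12 - 42)) = sqrt(18 - 54) = sqrt(-36) = 6*I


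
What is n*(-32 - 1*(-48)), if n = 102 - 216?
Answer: -1824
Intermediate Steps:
n = -114
n*(-32 - 1*(-48)) = -114*(-32 - 1*(-48)) = -114*(-32 + 48) = -114*16 = -1824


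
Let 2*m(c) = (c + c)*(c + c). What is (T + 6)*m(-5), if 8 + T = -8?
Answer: -500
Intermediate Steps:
m(c) = 2*c**2 (m(c) = ((c + c)*(c + c))/2 = ((2*c)*(2*c))/2 = (4*c**2)/2 = 2*c**2)
T = -16 (T = -8 - 8 = -16)
(T + 6)*m(-5) = (-16 + 6)*(2*(-5)**2) = -20*25 = -10*50 = -500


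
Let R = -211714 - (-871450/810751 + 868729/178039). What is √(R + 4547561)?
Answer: √90339742075567206121844795806/144345297289 ≈ 2082.3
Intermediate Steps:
R = -30560469441062275/144345297289 (R = -211714 - (-871450*1/810751 + 868729*(1/178039)) = -211714 - (-871450/810751 + 868729/178039) = -211714 - 1*549170818929/144345297289 = -211714 - 549170818929/144345297289 = -30560469441062275/144345297289 ≈ -2.1172e+5)
√(R + 4547561) = √(-30560469441062275/144345297289 + 4547561) = √(625858575043799854/144345297289) = √90339742075567206121844795806/144345297289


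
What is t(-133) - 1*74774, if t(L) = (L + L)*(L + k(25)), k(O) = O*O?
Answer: -205646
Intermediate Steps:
k(O) = O**2
t(L) = 2*L*(625 + L) (t(L) = (L + L)*(L + 25**2) = (2*L)*(L + 625) = (2*L)*(625 + L) = 2*L*(625 + L))
t(-133) - 1*74774 = 2*(-133)*(625 - 133) - 1*74774 = 2*(-133)*492 - 74774 = -130872 - 74774 = -205646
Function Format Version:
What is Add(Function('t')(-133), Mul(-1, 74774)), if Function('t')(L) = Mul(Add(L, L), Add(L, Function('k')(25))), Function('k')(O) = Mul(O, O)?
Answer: -205646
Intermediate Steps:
Function('k')(O) = Pow(O, 2)
Function('t')(L) = Mul(2, L, Add(625, L)) (Function('t')(L) = Mul(Add(L, L), Add(L, Pow(25, 2))) = Mul(Mul(2, L), Add(L, 625)) = Mul(Mul(2, L), Add(625, L)) = Mul(2, L, Add(625, L)))
Add(Function('t')(-133), Mul(-1, 74774)) = Add(Mul(2, -133, Add(625, -133)), Mul(-1, 74774)) = Add(Mul(2, -133, 492), -74774) = Add(-130872, -74774) = -205646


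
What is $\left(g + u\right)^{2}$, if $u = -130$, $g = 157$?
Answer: $729$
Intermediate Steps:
$\left(g + u\right)^{2} = \left(157 - 130\right)^{2} = 27^{2} = 729$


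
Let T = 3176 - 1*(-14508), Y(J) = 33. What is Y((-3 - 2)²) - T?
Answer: -17651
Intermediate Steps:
T = 17684 (T = 3176 + 14508 = 17684)
Y((-3 - 2)²) - T = 33 - 1*17684 = 33 - 17684 = -17651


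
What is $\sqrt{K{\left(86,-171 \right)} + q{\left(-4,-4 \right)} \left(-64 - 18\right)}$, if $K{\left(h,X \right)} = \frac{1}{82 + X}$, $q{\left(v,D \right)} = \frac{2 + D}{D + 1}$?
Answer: $\frac{i \sqrt{3897933}}{267} \approx 7.3944 i$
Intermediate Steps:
$q{\left(v,D \right)} = \frac{2 + D}{1 + D}$
$\sqrt{K{\left(86,-171 \right)} + q{\left(-4,-4 \right)} \left(-64 - 18\right)} = \sqrt{\frac{1}{82 - 171} + \frac{2 - 4}{1 - 4} \left(-64 - 18\right)} = \sqrt{\frac{1}{-89} + \frac{1}{-3} \left(-2\right) \left(-82\right)} = \sqrt{- \frac{1}{89} + \left(- \frac{1}{3}\right) \left(-2\right) \left(-82\right)} = \sqrt{- \frac{1}{89} + \frac{2}{3} \left(-82\right)} = \sqrt{- \frac{1}{89} - \frac{164}{3}} = \sqrt{- \frac{14599}{267}} = \frac{i \sqrt{3897933}}{267}$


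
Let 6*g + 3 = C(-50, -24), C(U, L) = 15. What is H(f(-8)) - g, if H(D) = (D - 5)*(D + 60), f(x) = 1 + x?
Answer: -638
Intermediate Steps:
H(D) = (-5 + D)*(60 + D)
g = 2 (g = -½ + (⅙)*15 = -½ + 5/2 = 2)
H(f(-8)) - g = (-300 + (1 - 8)² + 55*(1 - 8)) - 1*2 = (-300 + (-7)² + 55*(-7)) - 2 = (-300 + 49 - 385) - 2 = -636 - 2 = -638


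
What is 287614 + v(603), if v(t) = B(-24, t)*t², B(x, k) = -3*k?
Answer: -657481067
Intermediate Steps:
v(t) = -3*t³ (v(t) = (-3*t)*t² = -3*t³)
287614 + v(603) = 287614 - 3*603³ = 287614 - 3*219256227 = 287614 - 657768681 = -657481067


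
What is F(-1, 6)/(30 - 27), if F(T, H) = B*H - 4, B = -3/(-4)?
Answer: 1/6 ≈ 0.16667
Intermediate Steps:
B = 3/4 (B = -3*(-1/4) = 3/4 ≈ 0.75000)
F(T, H) = -4 + 3*H/4 (F(T, H) = 3*H/4 - 4 = -4 + 3*H/4)
F(-1, 6)/(30 - 27) = (-4 + (3/4)*6)/(30 - 27) = (-4 + 9/2)/3 = (1/2)*(1/3) = 1/6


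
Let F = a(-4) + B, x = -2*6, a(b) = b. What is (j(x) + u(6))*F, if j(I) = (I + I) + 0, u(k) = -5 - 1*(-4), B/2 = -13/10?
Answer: 165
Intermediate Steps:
B = -13/5 (B = 2*(-13/10) = -13/5 ≈ -2.6000)
u(k) = -1 (u(k) = -5 + 4 = -1)
x = -12
F = -33/5 (F = -4 - 13/5 = -33/5 ≈ -6.6000)
j(I) = 2*I (j(I) = 2*I + 0 = 2*I)
(j(x) + u(6))*F = (2*(-12) - 1)*(-33/5) = (-24 - 1)*(-33/5) = -25*(-33/5) = 165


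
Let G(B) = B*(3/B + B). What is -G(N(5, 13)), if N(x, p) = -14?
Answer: -199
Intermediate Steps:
G(B) = B*(B + 3/B)
-G(N(5, 13)) = -(3 + (-14)**2) = -(3 + 196) = -1*199 = -199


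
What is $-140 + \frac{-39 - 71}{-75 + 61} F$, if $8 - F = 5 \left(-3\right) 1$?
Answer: $\frac{285}{7} \approx 40.714$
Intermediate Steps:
$F = 23$ ($F = 8 - 5 \left(-3\right) 1 = 8 - \left(-15\right) 1 = 8 - -15 = 8 + 15 = 23$)
$-140 + \frac{-39 - 71}{-75 + 61} F = -140 + \frac{-39 - 71}{-75 + 61} \cdot 23 = -140 + - \frac{110}{-14} \cdot 23 = -140 + \left(-110\right) \left(- \frac{1}{14}\right) 23 = -140 + \frac{55}{7} \cdot 23 = -140 + \frac{1265}{7} = \frac{285}{7}$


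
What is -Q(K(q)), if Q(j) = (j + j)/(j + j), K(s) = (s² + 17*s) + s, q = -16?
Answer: -1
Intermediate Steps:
K(s) = s² + 18*s
Q(j) = 1 (Q(j) = (2*j)/((2*j)) = (2*j)*(1/(2*j)) = 1)
-Q(K(q)) = -1*1 = -1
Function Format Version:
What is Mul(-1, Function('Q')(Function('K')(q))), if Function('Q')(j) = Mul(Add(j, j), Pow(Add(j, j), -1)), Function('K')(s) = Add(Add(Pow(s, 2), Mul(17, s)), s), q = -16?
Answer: -1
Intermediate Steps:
Function('K')(s) = Add(Pow(s, 2), Mul(18, s))
Function('Q')(j) = 1 (Function('Q')(j) = Mul(Mul(2, j), Pow(Mul(2, j), -1)) = Mul(Mul(2, j), Mul(Rational(1, 2), Pow(j, -1))) = 1)
Mul(-1, Function('Q')(Function('K')(q))) = Mul(-1, 1) = -1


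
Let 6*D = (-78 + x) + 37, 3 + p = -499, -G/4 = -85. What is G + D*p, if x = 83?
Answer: -3174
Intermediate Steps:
G = 340 (G = -4*(-85) = 340)
p = -502 (p = -3 - 499 = -502)
D = 7 (D = ((-78 + 83) + 37)/6 = (5 + 37)/6 = (1/6)*42 = 7)
G + D*p = 340 + 7*(-502) = 340 - 3514 = -3174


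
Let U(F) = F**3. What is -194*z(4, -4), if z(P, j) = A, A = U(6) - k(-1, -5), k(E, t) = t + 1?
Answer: -42680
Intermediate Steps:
k(E, t) = 1 + t
A = 220 (A = 6**3 - (1 - 5) = 216 - 1*(-4) = 216 + 4 = 220)
z(P, j) = 220
-194*z(4, -4) = -194*220 = -42680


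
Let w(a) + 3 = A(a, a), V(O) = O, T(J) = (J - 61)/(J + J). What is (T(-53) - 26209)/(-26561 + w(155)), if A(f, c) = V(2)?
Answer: 694510/703893 ≈ 0.98667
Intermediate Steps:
T(J) = (-61 + J)/(2*J) (T(J) = (-61 + J)/((2*J)) = (-61 + J)*(1/(2*J)) = (-61 + J)/(2*J))
A(f, c) = 2
w(a) = -1 (w(a) = -3 + 2 = -1)
(T(-53) - 26209)/(-26561 + w(155)) = ((½)*(-61 - 53)/(-53) - 26209)/(-26561 - 1) = ((½)*(-1/53)*(-114) - 26209)/(-26562) = (57/53 - 26209)*(-1/26562) = -1389020/53*(-1/26562) = 694510/703893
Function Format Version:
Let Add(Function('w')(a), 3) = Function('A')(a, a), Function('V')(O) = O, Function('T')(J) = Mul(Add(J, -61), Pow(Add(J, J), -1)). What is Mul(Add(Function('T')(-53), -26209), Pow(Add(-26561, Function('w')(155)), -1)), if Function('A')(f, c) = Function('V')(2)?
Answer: Rational(694510, 703893) ≈ 0.98667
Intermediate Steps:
Function('T')(J) = Mul(Rational(1, 2), Pow(J, -1), Add(-61, J)) (Function('T')(J) = Mul(Add(-61, J), Pow(Mul(2, J), -1)) = Mul(Add(-61, J), Mul(Rational(1, 2), Pow(J, -1))) = Mul(Rational(1, 2), Pow(J, -1), Add(-61, J)))
Function('A')(f, c) = 2
Function('w')(a) = -1 (Function('w')(a) = Add(-3, 2) = -1)
Mul(Add(Function('T')(-53), -26209), Pow(Add(-26561, Function('w')(155)), -1)) = Mul(Add(Mul(Rational(1, 2), Pow(-53, -1), Add(-61, -53)), -26209), Pow(Add(-26561, -1), -1)) = Mul(Add(Mul(Rational(1, 2), Rational(-1, 53), -114), -26209), Pow(-26562, -1)) = Mul(Add(Rational(57, 53), -26209), Rational(-1, 26562)) = Mul(Rational(-1389020, 53), Rational(-1, 26562)) = Rational(694510, 703893)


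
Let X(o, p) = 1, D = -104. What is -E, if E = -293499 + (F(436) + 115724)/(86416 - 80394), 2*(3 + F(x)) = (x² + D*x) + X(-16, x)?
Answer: 3534525761/12044 ≈ 2.9347e+5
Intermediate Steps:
F(x) = -5/2 + x²/2 - 52*x (F(x) = -3 + ((x² - 104*x) + 1)/2 = -3 + (1 + x² - 104*x)/2 = -3 + (½ + x²/2 - 52*x) = -5/2 + x²/2 - 52*x)
E = -3534525761/12044 (E = -293499 + ((-5/2 + (½)*436² - 52*436) + 115724)/(86416 - 80394) = -293499 + ((-5/2 + (½)*190096 - 22672) + 115724)/6022 = -293499 + ((-5/2 + 95048 - 22672) + 115724)*(1/6022) = -293499 + (144747/2 + 115724)*(1/6022) = -293499 + (376195/2)*(1/6022) = -293499 + 376195/12044 = -3534525761/12044 ≈ -2.9347e+5)
-E = -1*(-3534525761/12044) = 3534525761/12044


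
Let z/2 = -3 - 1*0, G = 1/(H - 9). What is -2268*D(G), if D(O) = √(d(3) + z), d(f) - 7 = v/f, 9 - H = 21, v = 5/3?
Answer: -756*√14 ≈ -2828.7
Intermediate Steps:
v = 5/3 (v = 5*(⅓) = 5/3 ≈ 1.6667)
H = -12 (H = 9 - 1*21 = 9 - 21 = -12)
G = -1/21 (G = 1/(-12 - 9) = 1/(-21) = -1/21 ≈ -0.047619)
d(f) = 7 + 5/(3*f)
z = -6 (z = 2*(-3 - 1*0) = 2*(-3 + 0) = 2*(-3) = -6)
D(O) = √14/3 (D(O) = √((7 + (5/3)/3) - 6) = √((7 + (5/3)*(⅓)) - 6) = √((7 + 5/9) - 6) = √(68/9 - 6) = √(14/9) = √14/3)
-2268*D(G) = -756*√14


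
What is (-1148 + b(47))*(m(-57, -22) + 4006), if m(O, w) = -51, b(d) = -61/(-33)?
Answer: -149589965/33 ≈ -4.5330e+6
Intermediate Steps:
b(d) = 61/33 (b(d) = -61*(-1/33) = 61/33)
(-1148 + b(47))*(m(-57, -22) + 4006) = (-1148 + 61/33)*(-51 + 4006) = -37823/33*3955 = -149589965/33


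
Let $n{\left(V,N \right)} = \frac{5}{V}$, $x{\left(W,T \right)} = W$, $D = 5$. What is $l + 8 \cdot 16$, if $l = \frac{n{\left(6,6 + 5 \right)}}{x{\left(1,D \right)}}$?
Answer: $\frac{773}{6} \approx 128.83$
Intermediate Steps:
$l = \frac{5}{6}$ ($l = \frac{5 \cdot \frac{1}{6}}{1} = 5 \cdot \frac{1}{6} \cdot 1 = \frac{5}{6} \cdot 1 = \frac{5}{6} \approx 0.83333$)
$l + 8 \cdot 16 = \frac{5}{6} + 8 \cdot 16 = \frac{5}{6} + 128 = \frac{773}{6}$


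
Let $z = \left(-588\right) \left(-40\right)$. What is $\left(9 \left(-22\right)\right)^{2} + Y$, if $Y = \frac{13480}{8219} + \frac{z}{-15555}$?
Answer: $\frac{334140821380}{8523103} \approx 39204.0$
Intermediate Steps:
$z = 23520$
$Y = \frac{1091368}{8523103}$ ($Y = \frac{13480}{8219} + \frac{23520}{-15555} = 13480 \cdot \frac{1}{8219} + 23520 \left(- \frac{1}{15555}\right) = \frac{13480}{8219} - \frac{1568}{1037} = \frac{1091368}{8523103} \approx 0.12805$)
$\left(9 \left(-22\right)\right)^{2} + Y = \left(9 \left(-22\right)\right)^{2} + \frac{1091368}{8523103} = \left(-198\right)^{2} + \frac{1091368}{8523103} = 39204 + \frac{1091368}{8523103} = \frac{334140821380}{8523103}$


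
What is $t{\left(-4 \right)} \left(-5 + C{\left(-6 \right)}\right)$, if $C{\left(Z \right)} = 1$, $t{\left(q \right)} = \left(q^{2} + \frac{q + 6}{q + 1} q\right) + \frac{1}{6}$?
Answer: $- \frac{226}{3} \approx -75.333$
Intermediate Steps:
$t{\left(q \right)} = \frac{1}{6} + q^{2} + \frac{q \left(6 + q\right)}{1 + q}$ ($t{\left(q \right)} = \left(q^{2} + \frac{6 + q}{1 + q} q\right) + \frac{1}{6} = \left(q^{2} + \frac{q \left(6 + q\right)}{1 + q}\right) + \frac{1}{6} = \frac{1}{6} + q^{2} + \frac{q \left(6 + q\right)}{1 + q}$)
$t{\left(-4 \right)} \left(-5 + C{\left(-6 \right)}\right) = \frac{1 + 6 \left(-4\right)^{3} + 12 \left(-4\right)^{2} + 37 \left(-4\right)}{6 \left(1 - 4\right)} \left(-5 + 1\right) = \frac{1 + 6 \left(-64\right) + 12 \cdot 16 - 148}{6 \left(-3\right)} \left(-4\right) = \frac{1}{6} \left(- \frac{1}{3}\right) \left(1 - 384 + 192 - 148\right) \left(-4\right) = \frac{1}{6} \left(- \frac{1}{3}\right) \left(-339\right) \left(-4\right) = \frac{113}{6} \left(-4\right) = - \frac{226}{3}$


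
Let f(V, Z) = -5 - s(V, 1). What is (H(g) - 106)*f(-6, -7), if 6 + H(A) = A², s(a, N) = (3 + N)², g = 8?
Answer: 1008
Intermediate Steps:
f(V, Z) = -21 (f(V, Z) = -5 - (3 + 1)² = -5 - 1*4² = -5 - 1*16 = -5 - 16 = -21)
H(A) = -6 + A²
(H(g) - 106)*f(-6, -7) = ((-6 + 8²) - 106)*(-21) = ((-6 + 64) - 106)*(-21) = (58 - 106)*(-21) = -48*(-21) = 1008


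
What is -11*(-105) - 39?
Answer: 1116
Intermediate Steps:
-11*(-105) - 39 = 1155 - 39 = 1116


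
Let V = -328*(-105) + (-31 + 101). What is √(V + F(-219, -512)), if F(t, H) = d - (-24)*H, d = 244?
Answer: √22466 ≈ 149.89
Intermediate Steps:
F(t, H) = 244 + 24*H (F(t, H) = 244 - (-24)*H = 244 + 24*H)
V = 34510 (V = 34440 + 70 = 34510)
√(V + F(-219, -512)) = √(34510 + (244 + 24*(-512))) = √(34510 + (244 - 12288)) = √(34510 - 12044) = √22466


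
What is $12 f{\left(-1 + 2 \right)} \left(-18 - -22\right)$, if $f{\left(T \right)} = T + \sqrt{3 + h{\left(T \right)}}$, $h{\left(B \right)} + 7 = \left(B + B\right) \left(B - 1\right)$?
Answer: $48 + 96 i \approx 48.0 + 96.0 i$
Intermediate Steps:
$h{\left(B \right)} = -7 + 2 B \left(-1 + B\right)$ ($h{\left(B \right)} = -7 + \left(B + B\right) \left(B - 1\right) = -7 + 2 B \left(-1 + B\right)$)
$f{\left(T \right)} = T + \sqrt{-4 - 2 T + 2 T^{2}}$ ($f{\left(T \right)} = T + \sqrt{3 - \left(7 - 2 T^{2} + 2 T\right)} = T + \sqrt{-4 - 2 T + 2 T^{2}}$)
$12 f{\left(-1 + 2 \right)} \left(-18 - -22\right) = 12 \left(\left(-1 + 2\right) + \sqrt{-4 - 2 \left(-1 + 2\right) + 2 \left(-1 + 2\right)^{2}}\right) \left(-18 - -22\right) = 12 \left(1 + \sqrt{-4 - 2 + 2 \cdot 1^{2}}\right) \left(-18 + 22\right) = 12 \left(1 + \sqrt{-4 - 2 + 2 \cdot 1}\right) 4 = 12 \left(1 + \sqrt{-4 - 2 + 2}\right) 4 = 12 \left(1 + \sqrt{-4}\right) 4 = 12 \left(1 + 2 i\right) 4 = \left(12 + 24 i\right) 4 = 48 + 96 i$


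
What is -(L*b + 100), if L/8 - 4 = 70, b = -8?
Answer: 4636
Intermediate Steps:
L = 592 (L = 32 + 8*70 = 32 + 560 = 592)
-(L*b + 100) = -(592*(-8) + 100) = -(-4736 + 100) = -1*(-4636) = 4636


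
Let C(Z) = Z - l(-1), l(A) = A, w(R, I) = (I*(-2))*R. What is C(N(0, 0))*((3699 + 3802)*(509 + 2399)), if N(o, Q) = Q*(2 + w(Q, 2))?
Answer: 21812908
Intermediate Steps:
w(R, I) = -2*I*R (w(R, I) = (-2*I)*R = -2*I*R)
N(o, Q) = Q*(2 - 4*Q) (N(o, Q) = Q*(2 - 2*2*Q) = Q*(2 - 4*Q))
C(Z) = 1 + Z (C(Z) = Z - 1*(-1) = Z + 1 = 1 + Z)
C(N(0, 0))*((3699 + 3802)*(509 + 2399)) = (1 + 2*0*(1 - 2*0))*((3699 + 3802)*(509 + 2399)) = (1 + 2*0*(1 + 0))*(7501*2908) = (1 + 2*0*1)*21812908 = (1 + 0)*21812908 = 1*21812908 = 21812908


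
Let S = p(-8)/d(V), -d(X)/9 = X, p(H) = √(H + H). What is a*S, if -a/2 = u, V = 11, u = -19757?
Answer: -158056*I/99 ≈ -1596.5*I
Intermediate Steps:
p(H) = √2*√H (p(H) = √(2*H) = √2*√H)
d(X) = -9*X
a = 39514 (a = -2*(-19757) = 39514)
S = -4*I/99 (S = (√2*√(-8))/((-9*11)) = (√2*(2*I*√2))/(-99) = (4*I)*(-1/99) = -4*I/99 ≈ -0.040404*I)
a*S = 39514*(-4*I/99) = -158056*I/99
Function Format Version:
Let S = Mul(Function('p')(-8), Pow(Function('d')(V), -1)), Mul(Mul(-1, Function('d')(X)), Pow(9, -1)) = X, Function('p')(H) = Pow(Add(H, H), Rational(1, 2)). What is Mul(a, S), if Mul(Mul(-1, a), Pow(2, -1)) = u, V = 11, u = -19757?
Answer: Mul(Rational(-158056, 99), I) ≈ Mul(-1596.5, I)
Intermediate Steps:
Function('p')(H) = Mul(Pow(2, Rational(1, 2)), Pow(H, Rational(1, 2))) (Function('p')(H) = Pow(Mul(2, H), Rational(1, 2)) = Mul(Pow(2, Rational(1, 2)), Pow(H, Rational(1, 2))))
Function('d')(X) = Mul(-9, X)
a = 39514 (a = Mul(-2, -19757) = 39514)
S = Mul(Rational(-4, 99), I) (S = Mul(Mul(Pow(2, Rational(1, 2)), Pow(-8, Rational(1, 2))), Pow(Mul(-9, 11), -1)) = Mul(Mul(Pow(2, Rational(1, 2)), Mul(2, I, Pow(2, Rational(1, 2)))), Pow(-99, -1)) = Mul(Mul(4, I), Rational(-1, 99)) = Mul(Rational(-4, 99), I) ≈ Mul(-0.040404, I))
Mul(a, S) = Mul(39514, Mul(Rational(-4, 99), I)) = Mul(Rational(-158056, 99), I)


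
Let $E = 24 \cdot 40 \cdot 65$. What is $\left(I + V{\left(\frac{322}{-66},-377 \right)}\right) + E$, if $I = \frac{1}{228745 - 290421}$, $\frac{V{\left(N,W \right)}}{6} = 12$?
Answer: $\frac{3853023071}{61676} \approx 62472.0$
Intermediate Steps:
$V{\left(N,W \right)} = 72$ ($V{\left(N,W \right)} = 6 \cdot 12 = 72$)
$I = - \frac{1}{61676}$ ($I = \frac{1}{-61676} = - \frac{1}{61676} \approx -1.6214 \cdot 10^{-5}$)
$E = 62400$ ($E = 960 \cdot 65 = 62400$)
$\left(I + V{\left(\frac{322}{-66},-377 \right)}\right) + E = \left(- \frac{1}{61676} + 72\right) + 62400 = \frac{4440671}{61676} + 62400 = \frac{3853023071}{61676}$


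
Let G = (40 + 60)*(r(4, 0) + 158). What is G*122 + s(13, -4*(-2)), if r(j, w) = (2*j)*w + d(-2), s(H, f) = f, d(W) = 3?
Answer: 1964208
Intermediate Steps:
r(j, w) = 3 + 2*j*w (r(j, w) = (2*j)*w + 3 = 2*j*w + 3 = 3 + 2*j*w)
G = 16100 (G = (40 + 60)*((3 + 2*4*0) + 158) = 100*((3 + 0) + 158) = 100*(3 + 158) = 100*161 = 16100)
G*122 + s(13, -4*(-2)) = 16100*122 - 4*(-2) = 1964200 + 8 = 1964208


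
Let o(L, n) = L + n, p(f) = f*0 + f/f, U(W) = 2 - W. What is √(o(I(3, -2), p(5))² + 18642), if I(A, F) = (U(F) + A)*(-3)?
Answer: √19042 ≈ 137.99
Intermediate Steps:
p(f) = 1 (p(f) = 0 + 1 = 1)
I(A, F) = -6 - 3*A + 3*F (I(A, F) = ((2 - F) + A)*(-3) = (2 + A - F)*(-3) = -6 - 3*A + 3*F)
√(o(I(3, -2), p(5))² + 18642) = √(((-6 - 3*3 + 3*(-2)) + 1)² + 18642) = √(((-6 - 9 - 6) + 1)² + 18642) = √((-21 + 1)² + 18642) = √((-20)² + 18642) = √(400 + 18642) = √19042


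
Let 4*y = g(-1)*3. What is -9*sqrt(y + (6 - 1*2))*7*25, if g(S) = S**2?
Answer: -1575*sqrt(19)/2 ≈ -3432.6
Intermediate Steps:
y = 3/4 (y = ((-1)**2*3)/4 = (1*3)/4 = (1/4)*3 = 3/4 ≈ 0.75000)
-9*sqrt(y + (6 - 1*2))*7*25 = -9*sqrt(3/4 + (6 - 1*2))*7*25 = -9*sqrt(3/4 + (6 - 2))*7*25 = -9*sqrt(3/4 + 4)*7*25 = -9*sqrt(19/4)*7*25 = -9*sqrt(19)/2*7*25 = -63*sqrt(19)/2*25 = -1575*sqrt(19)/2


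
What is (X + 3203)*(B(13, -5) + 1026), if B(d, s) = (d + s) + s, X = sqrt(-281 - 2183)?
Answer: 3295887 + 4116*I*sqrt(154) ≈ 3.2959e+6 + 51078.0*I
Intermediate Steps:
X = 4*I*sqrt(154) (X = sqrt(-2464) = 4*I*sqrt(154) ≈ 49.639*I)
B(d, s) = d + 2*s
(X + 3203)*(B(13, -5) + 1026) = (4*I*sqrt(154) + 3203)*((13 + 2*(-5)) + 1026) = (3203 + 4*I*sqrt(154))*((13 - 10) + 1026) = (3203 + 4*I*sqrt(154))*(3 + 1026) = (3203 + 4*I*sqrt(154))*1029 = 3295887 + 4116*I*sqrt(154)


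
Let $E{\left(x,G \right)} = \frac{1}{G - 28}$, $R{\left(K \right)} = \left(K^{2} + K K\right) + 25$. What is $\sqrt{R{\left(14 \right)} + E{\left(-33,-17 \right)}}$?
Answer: $\frac{2 \sqrt{23455}}{15} \approx 20.42$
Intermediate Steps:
$R{\left(K \right)} = 25 + 2 K^{2}$ ($R{\left(K \right)} = \left(K^{2} + K^{2}\right) + 25 = 2 K^{2} + 25 = 25 + 2 K^{2}$)
$E{\left(x,G \right)} = \frac{1}{-28 + G}$
$\sqrt{R{\left(14 \right)} + E{\left(-33,-17 \right)}} = \sqrt{\left(25 + 2 \cdot 14^{2}\right) + \frac{1}{-28 - 17}} = \sqrt{\left(25 + 2 \cdot 196\right) + \frac{1}{-45}} = \sqrt{\left(25 + 392\right) - \frac{1}{45}} = \sqrt{417 - \frac{1}{45}} = \sqrt{\frac{18764}{45}} = \frac{2 \sqrt{23455}}{15}$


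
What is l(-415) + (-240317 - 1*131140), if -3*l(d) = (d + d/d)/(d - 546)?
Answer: -356970315/961 ≈ -3.7146e+5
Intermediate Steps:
l(d) = -(1 + d)/(3*(-546 + d)) (l(d) = -(d + d/d)/(3*(d - 546)) = -(d + 1)/(3*(-546 + d)) = -(1 + d)/(3*(-546 + d)))
l(-415) + (-240317 - 1*131140) = (-1 - 1*(-415))/(3*(-546 - 415)) + (-240317 - 1*131140) = (⅓)*(-1 + 415)/(-961) + (-240317 - 131140) = (⅓)*(-1/961)*414 - 371457 = -138/961 - 371457 = -356970315/961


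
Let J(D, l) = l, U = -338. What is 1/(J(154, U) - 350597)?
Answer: -1/350935 ≈ -2.8495e-6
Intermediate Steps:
1/(J(154, U) - 350597) = 1/(-338 - 350597) = 1/(-350935) = -1/350935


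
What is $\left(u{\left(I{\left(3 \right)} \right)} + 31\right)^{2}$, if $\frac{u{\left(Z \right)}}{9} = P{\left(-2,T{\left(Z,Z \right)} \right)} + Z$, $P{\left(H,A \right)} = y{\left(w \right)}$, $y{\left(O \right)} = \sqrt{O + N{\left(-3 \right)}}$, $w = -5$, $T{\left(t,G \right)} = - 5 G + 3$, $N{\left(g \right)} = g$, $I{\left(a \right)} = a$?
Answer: $2716 + 2088 i \sqrt{2} \approx 2716.0 + 2952.9 i$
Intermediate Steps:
$T{\left(t,G \right)} = 3 - 5 G$
$y{\left(O \right)} = \sqrt{-3 + O}$ ($y{\left(O \right)} = \sqrt{O - 3} = \sqrt{-3 + O}$)
$P{\left(H,A \right)} = 2 i \sqrt{2}$ ($P{\left(H,A \right)} = \sqrt{-3 - 5} = \sqrt{-8} = 2 i \sqrt{2}$)
$u{\left(Z \right)} = 9 Z + 18 i \sqrt{2}$ ($u{\left(Z \right)} = 9 \left(2 i \sqrt{2} + Z\right) = 9 \left(Z + 2 i \sqrt{2}\right) = 9 Z + 18 i \sqrt{2}$)
$\left(u{\left(I{\left(3 \right)} \right)} + 31\right)^{2} = \left(\left(9 \cdot 3 + 18 i \sqrt{2}\right) + 31\right)^{2} = \left(\left(27 + 18 i \sqrt{2}\right) + 31\right)^{2} = \left(58 + 18 i \sqrt{2}\right)^{2}$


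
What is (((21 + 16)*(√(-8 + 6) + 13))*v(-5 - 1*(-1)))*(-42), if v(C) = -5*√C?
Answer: -15540*√2 + 202020*I ≈ -21977.0 + 2.0202e+5*I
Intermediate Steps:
(((21 + 16)*(√(-8 + 6) + 13))*v(-5 - 1*(-1)))*(-42) = (((21 + 16)*(√(-8 + 6) + 13))*(-5*√(-5 - 1*(-1))))*(-42) = ((37*(√(-2) + 13))*(-5*√(-5 + 1)))*(-42) = ((37*(I*√2 + 13))*(-10*I))*(-42) = ((37*(13 + I*√2))*(-10*I))*(-42) = ((481 + 37*I*√2)*(-10*I))*(-42) = -10*I*(481 + 37*I*√2)*(-42) = 420*I*(481 + 37*I*√2)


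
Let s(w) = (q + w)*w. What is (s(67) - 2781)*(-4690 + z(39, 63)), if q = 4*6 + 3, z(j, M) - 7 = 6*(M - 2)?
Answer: -15182889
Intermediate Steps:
z(j, M) = -5 + 6*M (z(j, M) = 7 + 6*(M - 2) = 7 + 6*(-2 + M) = 7 + (-12 + 6*M) = -5 + 6*M)
q = 27 (q = 24 + 3 = 27)
s(w) = w*(27 + w) (s(w) = (27 + w)*w = w*(27 + w))
(s(67) - 2781)*(-4690 + z(39, 63)) = (67*(27 + 67) - 2781)*(-4690 + (-5 + 6*63)) = (67*94 - 2781)*(-4690 + (-5 + 378)) = (6298 - 2781)*(-4690 + 373) = 3517*(-4317) = -15182889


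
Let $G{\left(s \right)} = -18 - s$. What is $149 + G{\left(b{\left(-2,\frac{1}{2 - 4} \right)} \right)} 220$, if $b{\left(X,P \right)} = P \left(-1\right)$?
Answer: $-3921$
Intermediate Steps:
$b{\left(X,P \right)} = - P$
$149 + G{\left(b{\left(-2,\frac{1}{2 - 4} \right)} \right)} 220 = 149 + \left(-18 - - \frac{1}{2 - 4}\right) 220 = 149 + \left(-18 - - \frac{1}{-2}\right) 220 = 149 + \left(-18 - \left(-1\right) \left(- \frac{1}{2}\right)\right) 220 = 149 + \left(-18 - \frac{1}{2}\right) 220 = 149 - 4070 = -3921$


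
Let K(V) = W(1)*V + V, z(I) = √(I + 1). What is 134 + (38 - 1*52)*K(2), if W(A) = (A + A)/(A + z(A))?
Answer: 162 - 56*√2 ≈ 82.804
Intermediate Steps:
z(I) = √(1 + I)
W(A) = 2*A/(A + √(1 + A)) (W(A) = (A + A)/(A + √(1 + A)) = (2*A)/(A + √(1 + A)) = 2*A/(A + √(1 + A)))
K(V) = V + 2*V/(1 + √2) (K(V) = (2*1/(1 + √(1 + 1)))*V + V = (2*1/(1 + √2))*V + V = (2/(1 + √2))*V + V = 2*V/(1 + √2) + V = V + 2*V/(1 + √2))
134 + (38 - 1*52)*K(2) = 134 + (38 - 1*52)*(-1*2 + 2*2*√2) = 134 + (38 - 52)*(-2 + 4*√2) = 134 - 14*(-2 + 4*√2) = 134 + (28 - 56*√2) = 162 - 56*√2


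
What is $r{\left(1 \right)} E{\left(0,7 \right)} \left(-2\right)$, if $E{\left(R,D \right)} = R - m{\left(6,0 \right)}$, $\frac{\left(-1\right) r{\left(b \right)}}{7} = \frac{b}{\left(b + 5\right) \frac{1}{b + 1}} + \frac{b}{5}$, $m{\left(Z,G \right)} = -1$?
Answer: $\frac{112}{15} \approx 7.4667$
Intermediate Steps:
$r{\left(b \right)} = - \frac{7 b}{5} - \frac{7 b \left(1 + b\right)}{5 + b}$ ($r{\left(b \right)} = - 7 \left(\frac{b}{\left(b + 5\right) \frac{1}{b + 1}} + \frac{b}{5}\right) = - 7 \left(\frac{b}{\left(5 + b\right) \frac{1}{1 + b}} + b \frac{1}{5}\right) = - 7 \left(\frac{b}{\frac{1}{1 + b} \left(5 + b\right)} + \frac{b}{5}\right) = - 7 \left(b \frac{1 + b}{5 + b} + \frac{b}{5}\right) = - 7 \left(\frac{b \left(1 + b\right)}{5 + b} + \frac{b}{5}\right) = - 7 \left(\frac{b}{5} + \frac{b \left(1 + b\right)}{5 + b}\right) = - \frac{7 b}{5} - \frac{7 b \left(1 + b\right)}{5 + b}$)
$E{\left(R,D \right)} = 1 + R$ ($E{\left(R,D \right)} = R - -1 = R + 1 = 1 + R$)
$r{\left(1 \right)} E{\left(0,7 \right)} \left(-2\right) = \left(-14\right) 1 \frac{1}{25 + 5 \cdot 1} \left(5 + 3 \cdot 1\right) \left(1 + 0\right) \left(-2\right) = \left(-14\right) 1 \frac{1}{25 + 5} \left(5 + 3\right) 1 \left(-2\right) = \left(-14\right) 1 \cdot \frac{1}{30} \cdot 8 \cdot 1 \left(-2\right) = \left(- \frac{56}{15}\right) 1 \left(-2\right) = \left(- \frac{56}{15}\right) \left(-2\right) = \frac{112}{15}$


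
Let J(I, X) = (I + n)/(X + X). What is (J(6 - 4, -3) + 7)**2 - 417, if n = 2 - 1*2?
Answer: -3353/9 ≈ -372.56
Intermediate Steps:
n = 0 (n = 2 - 2 = 0)
J(I, X) = I/(2*X) (J(I, X) = (I + 0)/(X + X) = I/((2*X)) = I*(1/(2*X)) = I/(2*X))
(J(6 - 4, -3) + 7)**2 - 417 = ((1/2)*(6 - 4)/(-3) + 7)**2 - 417 = ((1/2)*2*(-1/3) + 7)**2 - 417 = (-1/3 + 7)**2 - 417 = (20/3)**2 - 417 = 400/9 - 417 = -3353/9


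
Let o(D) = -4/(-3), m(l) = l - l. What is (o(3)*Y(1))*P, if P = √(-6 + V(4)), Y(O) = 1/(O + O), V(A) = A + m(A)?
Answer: 2*I*√2/3 ≈ 0.94281*I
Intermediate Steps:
m(l) = 0
V(A) = A (V(A) = A + 0 = A)
o(D) = 4/3 (o(D) = -4*(-⅓) = 4/3)
Y(O) = 1/(2*O)
P = I*√2 (P = √(-6 + 4) = √(-2) = I*√2 ≈ 1.4142*I)
(o(3)*Y(1))*P = (4*((½)/1)/3)*(I*√2) = (4*((½)*1)/3)*(I*√2) = ((4/3)*(½))*(I*√2) = 2*(I*√2)/3 = 2*I*√2/3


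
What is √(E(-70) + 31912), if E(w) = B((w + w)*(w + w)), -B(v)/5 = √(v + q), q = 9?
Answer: √(31912 - 5*√19609) ≈ 176.67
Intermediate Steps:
B(v) = -5*√(9 + v) (B(v) = -5*√(v + 9) = -5*√(9 + v))
E(w) = -5*√(9 + 4*w²) (E(w) = -5*√(9 + (w + w)*(w + w)) = -5*√(9 + (2*w)*(2*w)) = -5*√(9 + 4*w²))
√(E(-70) + 31912) = √(-5*√(9 + 4*(-70)²) + 31912) = √(-5*√(9 + 4*4900) + 31912) = √(-5*√(9 + 19600) + 31912) = √(-5*√19609 + 31912) = √(31912 - 5*√19609)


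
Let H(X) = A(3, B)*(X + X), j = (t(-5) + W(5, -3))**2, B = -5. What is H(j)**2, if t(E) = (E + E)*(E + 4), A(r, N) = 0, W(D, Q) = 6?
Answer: 0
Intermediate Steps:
t(E) = 2*E*(4 + E) (t(E) = (2*E)*(4 + E) = 2*E*(4 + E))
j = 256 (j = (2*(-5)*(4 - 5) + 6)**2 = (2*(-5)*(-1) + 6)**2 = (10 + 6)**2 = 16**2 = 256)
H(X) = 0 (H(X) = 0*(X + X) = 0*(2*X) = 0)
H(j)**2 = 0**2 = 0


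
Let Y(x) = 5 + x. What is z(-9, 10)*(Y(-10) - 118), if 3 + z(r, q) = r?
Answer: 1476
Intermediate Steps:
z(r, q) = -3 + r
z(-9, 10)*(Y(-10) - 118) = (-3 - 9)*((5 - 10) - 118) = -12*(-5 - 118) = -12*(-123) = 1476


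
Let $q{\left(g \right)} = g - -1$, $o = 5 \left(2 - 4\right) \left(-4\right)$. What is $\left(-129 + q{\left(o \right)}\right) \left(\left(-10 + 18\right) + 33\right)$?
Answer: $-3608$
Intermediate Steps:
$o = 40$ ($o = 5 \left(2 - 4\right) \left(-4\right) = 5 \left(-2\right) \left(-4\right) = \left(-10\right) \left(-4\right) = 40$)
$q{\left(g \right)} = 1 + g$ ($q{\left(g \right)} = g + 1 = 1 + g$)
$\left(-129 + q{\left(o \right)}\right) \left(\left(-10 + 18\right) + 33\right) = \left(-129 + \left(1 + 40\right)\right) \left(\left(-10 + 18\right) + 33\right) = \left(-129 + 41\right) \left(8 + 33\right) = \left(-88\right) 41 = -3608$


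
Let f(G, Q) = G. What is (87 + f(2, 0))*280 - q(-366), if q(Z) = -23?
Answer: 24943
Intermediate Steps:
(87 + f(2, 0))*280 - q(-366) = (87 + 2)*280 - 1*(-23) = 89*280 + 23 = 24920 + 23 = 24943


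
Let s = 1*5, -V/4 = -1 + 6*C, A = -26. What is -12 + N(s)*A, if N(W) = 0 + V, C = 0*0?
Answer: -116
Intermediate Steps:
C = 0
V = 4 (V = -4*(-1 + 6*0) = -4*(-1 + 0) = -4*(-1) = 4)
s = 5
N(W) = 4 (N(W) = 0 + 4 = 4)
-12 + N(s)*A = -12 + 4*(-26) = -12 - 104 = -116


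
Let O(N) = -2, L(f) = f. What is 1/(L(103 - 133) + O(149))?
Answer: -1/32 ≈ -0.031250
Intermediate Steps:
1/(L(103 - 133) + O(149)) = 1/((103 - 133) - 2) = 1/(-30 - 2) = 1/(-32) = -1/32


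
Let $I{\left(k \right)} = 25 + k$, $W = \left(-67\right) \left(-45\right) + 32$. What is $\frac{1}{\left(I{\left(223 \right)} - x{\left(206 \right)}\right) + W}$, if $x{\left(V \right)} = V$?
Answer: $\frac{1}{3089} \approx 0.00032373$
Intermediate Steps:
$W = 3047$ ($W = 3015 + 32 = 3047$)
$\frac{1}{\left(I{\left(223 \right)} - x{\left(206 \right)}\right) + W} = \frac{1}{\left(\left(25 + 223\right) - 206\right) + 3047} = \frac{1}{\left(248 - 206\right) + 3047} = \frac{1}{42 + 3047} = \frac{1}{3089}$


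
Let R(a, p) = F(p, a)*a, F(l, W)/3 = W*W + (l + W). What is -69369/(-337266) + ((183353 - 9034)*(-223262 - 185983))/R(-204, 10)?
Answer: 148531099502183/52776432952 ≈ 2814.3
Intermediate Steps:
F(l, W) = 3*W + 3*l + 3*W² (F(l, W) = 3*(W*W + (l + W)) = 3*(W² + (W + l)) = 3*(W + l + W²) = 3*W + 3*l + 3*W²)
R(a, p) = a*(3*a + 3*p + 3*a²) (R(a, p) = (3*a + 3*p + 3*a²)*a = a*(3*a + 3*p + 3*a²))
-69369/(-337266) + ((183353 - 9034)*(-223262 - 185983))/R(-204, 10) = -69369/(-337266) + ((183353 - 9034)*(-223262 - 185983))/((3*(-204)*(-204 + 10 + (-204)²))) = -69369*(-1/337266) + (174319*(-409245))/((3*(-204)*(-204 + 10 + 41616))) = 23123/112422 - 71339179155/(3*(-204)*41422) = 23123/112422 - 71339179155/(-25350264) = 23123/112422 - 71339179155*(-1/25350264) = 23123/112422 + 23779726385/8450088 = 148531099502183/52776432952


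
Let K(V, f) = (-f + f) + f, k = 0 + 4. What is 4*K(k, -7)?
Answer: -28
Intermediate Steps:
k = 4
K(V, f) = f (K(V, f) = 0 + f = f)
4*K(k, -7) = 4*(-7) = -28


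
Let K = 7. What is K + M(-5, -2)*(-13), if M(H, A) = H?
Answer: 72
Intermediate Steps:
K + M(-5, -2)*(-13) = 7 - 5*(-13) = 7 + 65 = 72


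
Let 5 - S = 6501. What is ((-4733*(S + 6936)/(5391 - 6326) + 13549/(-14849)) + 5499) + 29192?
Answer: 9319165406/252433 ≈ 36917.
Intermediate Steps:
S = -6496 (S = 5 - 1*6501 = 5 - 6501 = -6496)
((-4733*(S + 6936)/(5391 - 6326) + 13549/(-14849)) + 5499) + 29192 = ((-4733*(-6496 + 6936)/(5391 - 6326) + 13549/(-14849)) + 5499) + 29192 = ((-4733/((-935/440)) + 13549*(-1/14849)) + 5499) + 29192 = ((-4733/((-935*1/440)) - 13549/14849) + 5499) + 29192 = ((-4733/(-17/8) - 13549/14849) + 5499) + 29192 = ((-4733*(-8/17) - 13549/14849) + 5499) + 29192 = ((37864/17 - 13549/14849) + 5499) + 29192 = (562012203/252433 + 5499) + 29192 = 1950141270/252433 + 29192 = 9319165406/252433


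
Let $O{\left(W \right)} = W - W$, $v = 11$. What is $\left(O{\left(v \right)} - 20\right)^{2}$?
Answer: $400$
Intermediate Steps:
$O{\left(W \right)} = 0$
$\left(O{\left(v \right)} - 20\right)^{2} = \left(0 - 20\right)^{2} = \left(-20\right)^{2} = 400$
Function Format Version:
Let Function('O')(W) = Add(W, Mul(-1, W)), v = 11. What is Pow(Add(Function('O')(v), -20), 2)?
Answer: 400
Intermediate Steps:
Function('O')(W) = 0
Pow(Add(Function('O')(v), -20), 2) = Pow(Add(0, -20), 2) = Pow(-20, 2) = 400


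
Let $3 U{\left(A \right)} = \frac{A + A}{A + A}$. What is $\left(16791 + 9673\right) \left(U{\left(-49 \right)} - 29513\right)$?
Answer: $- \frac{2343069632}{3} \approx -7.8102 \cdot 10^{8}$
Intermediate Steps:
$U{\left(A \right)} = \frac{1}{3}$ ($U{\left(A \right)} = \frac{\left(A + A\right) \frac{1}{A + A}}{3} = \frac{2 A \frac{1}{2 A}}{3} = \frac{1}{3} \cdot 1 = \frac{1}{3}$)
$\left(16791 + 9673\right) \left(U{\left(-49 \right)} - 29513\right) = \left(16791 + 9673\right) \left(\frac{1}{3} - 29513\right) = 26464 \left(- \frac{88538}{3}\right) = - \frac{2343069632}{3}$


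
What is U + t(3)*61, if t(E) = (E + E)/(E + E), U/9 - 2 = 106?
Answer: 1033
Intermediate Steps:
U = 972 (U = 18 + 9*106 = 18 + 954 = 972)
t(E) = 1 (t(E) = (2*E)/((2*E)) = (2*E)*(1/(2*E)) = 1)
U + t(3)*61 = 972 + 1*61 = 972 + 61 = 1033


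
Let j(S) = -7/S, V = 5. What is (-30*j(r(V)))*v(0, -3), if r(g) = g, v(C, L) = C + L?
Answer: -126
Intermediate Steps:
(-30*j(r(V)))*v(0, -3) = (-(-210)/5)*(0 - 3) = -(-210)/5*(-3) = -30*(-7/5)*(-3) = 42*(-3) = -126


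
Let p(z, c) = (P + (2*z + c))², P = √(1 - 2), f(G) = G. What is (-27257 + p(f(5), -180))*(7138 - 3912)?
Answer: 5297092 - 1096840*I ≈ 5.2971e+6 - 1.0968e+6*I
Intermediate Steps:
P = I (P = √(-1) = I ≈ 1.0*I)
p(z, c) = (I + c + 2*z)² (p(z, c) = (I + (2*z + c))² = (I + (c + 2*z))² = (I + c + 2*z)²)
(-27257 + p(f(5), -180))*(7138 - 3912) = (-27257 + (I - 180 + 2*5)²)*(7138 - 3912) = (-27257 + (I - 180 + 10)²)*3226 = (-27257 + (-170 + I)²)*3226 = -87931082 + 3226*(-170 + I)²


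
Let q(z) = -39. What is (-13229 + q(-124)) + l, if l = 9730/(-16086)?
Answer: -15245627/1149 ≈ -13269.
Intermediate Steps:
l = -695/1149 (l = 9730*(-1/16086) = -695/1149 ≈ -0.60487)
(-13229 + q(-124)) + l = (-13229 - 39) - 695/1149 = -13268 - 695/1149 = -15245627/1149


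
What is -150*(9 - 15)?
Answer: 900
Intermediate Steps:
-150*(9 - 15) = -150*(-6) = 900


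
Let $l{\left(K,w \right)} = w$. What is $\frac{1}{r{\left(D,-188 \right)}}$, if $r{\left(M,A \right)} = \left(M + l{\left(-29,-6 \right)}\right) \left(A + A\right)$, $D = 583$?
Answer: $- \frac{1}{216952} \approx -4.6093 \cdot 10^{-6}$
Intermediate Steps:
$r{\left(M,A \right)} = 2 A \left(-6 + M\right)$ ($r{\left(M,A \right)} = \left(M - 6\right) \left(A + A\right) = \left(-6 + M\right) 2 A = 2 A \left(-6 + M\right)$)
$\frac{1}{r{\left(D,-188 \right)}} = \frac{1}{2 \left(-188\right) \left(-6 + 583\right)} = \frac{1}{2 \left(-188\right) 577} = \frac{1}{-216952} = - \frac{1}{216952}$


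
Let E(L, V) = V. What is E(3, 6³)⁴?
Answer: 2176782336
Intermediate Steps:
E(3, 6³)⁴ = (6³)⁴ = 216⁴ = 2176782336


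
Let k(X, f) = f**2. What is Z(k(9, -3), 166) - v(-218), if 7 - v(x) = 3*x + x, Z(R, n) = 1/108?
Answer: -94931/108 ≈ -878.99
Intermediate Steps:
Z(R, n) = 1/108
v(x) = 7 - 4*x (v(x) = 7 - (3*x + x) = 7 - 4*x)
Z(k(9, -3), 166) - v(-218) = 1/108 - (7 - 4*(-218)) = 1/108 - (7 + 872) = 1/108 - 1*879 = 1/108 - 879 = -94931/108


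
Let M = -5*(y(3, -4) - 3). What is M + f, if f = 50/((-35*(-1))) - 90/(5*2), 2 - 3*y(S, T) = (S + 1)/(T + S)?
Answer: -18/7 ≈ -2.5714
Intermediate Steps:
y(S, T) = ⅔ - (1 + S)/(3*(S + T)) (y(S, T) = ⅔ - (S + 1)/(3*(T + S)) = ⅔ - (1 + S)/(3*(S + T)))
M = 5 (M = -5*((-1 + 3 + 2*(-4))/(3*(3 - 4)) - 3) = -5*((⅓)*(-1 + 3 - 8)/(-1) - 3) = -5*((⅓)*(-1)*(-6) - 3) = -5*(2 - 3) = -5*(-1) = 5)
f = -53/7 (f = 50/35 - 90/10 = 50*(1/35) - 90*⅒ = 10/7 - 9 = -53/7 ≈ -7.5714)
M + f = 5 - 53/7 = -18/7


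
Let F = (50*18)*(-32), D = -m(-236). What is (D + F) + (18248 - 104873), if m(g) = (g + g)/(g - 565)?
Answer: -92455897/801 ≈ -1.1543e+5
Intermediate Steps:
m(g) = 2*g/(-565 + g) (m(g) = (2*g)/(-565 + g) = 2*g/(-565 + g))
D = -472/801 (D = -2*(-236)/(-565 - 236) = -2*(-236)/(-801) = -2*(-236)*(-1)/801 = -1*472/801 = -472/801 ≈ -0.58926)
F = -28800 (F = 900*(-32) = -28800)
(D + F) + (18248 - 104873) = (-472/801 - 28800) + (18248 - 104873) = -23069272/801 - 86625 = -92455897/801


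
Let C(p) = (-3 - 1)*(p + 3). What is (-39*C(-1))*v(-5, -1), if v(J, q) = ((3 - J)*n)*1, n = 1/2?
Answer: 1248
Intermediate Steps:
n = ½ ≈ 0.50000
C(p) = -12 - 4*p (C(p) = -4*(3 + p) = -12 - 4*p)
v(J, q) = 3/2 - J/2 (v(J, q) = ((3 - J)*(½))*1 = (3/2 - J/2)*1 = 3/2 - J/2)
(-39*C(-1))*v(-5, -1) = (-39*(-12 - 4*(-1)))*(3/2 - ½*(-5)) = (-39*(-12 + 4))*(3/2 + 5/2) = -39*(-8)*4 = 312*4 = 1248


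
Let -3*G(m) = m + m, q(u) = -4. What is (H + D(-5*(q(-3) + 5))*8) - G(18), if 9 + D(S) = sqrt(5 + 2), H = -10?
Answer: -70 + 8*sqrt(7) ≈ -48.834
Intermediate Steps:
G(m) = -2*m/3 (G(m) = -(m + m)/3 = -2*m/3)
D(S) = -9 + sqrt(7) (D(S) = -9 + sqrt(5 + 2) = -9 + sqrt(7))
(H + D(-5*(q(-3) + 5))*8) - G(18) = (-10 + (-9 + sqrt(7))*8) - (-2)*18/3 = (-10 + (-72 + 8*sqrt(7))) - 1*(-12) = (-82 + 8*sqrt(7)) + 12 = -70 + 8*sqrt(7)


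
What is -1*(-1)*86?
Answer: 86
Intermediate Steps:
-1*(-1)*86 = 1*86 = 86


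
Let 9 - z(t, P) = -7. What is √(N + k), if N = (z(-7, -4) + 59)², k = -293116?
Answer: I*√287491 ≈ 536.18*I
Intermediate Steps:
z(t, P) = 16 (z(t, P) = 9 - 1*(-7) = 9 + 7 = 16)
N = 5625 (N = (16 + 59)² = 75² = 5625)
√(N + k) = √(5625 - 293116) = √(-287491) = I*√287491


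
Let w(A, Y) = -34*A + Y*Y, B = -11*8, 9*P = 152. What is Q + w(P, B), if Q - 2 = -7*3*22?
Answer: 60388/9 ≈ 6709.8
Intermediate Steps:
P = 152/9 (P = (⅑)*152 = 152/9 ≈ 16.889)
Q = -460 (Q = 2 - 7*3*22 = 2 - 21*22 = 2 - 462 = -460)
B = -88
w(A, Y) = Y² - 34*A (w(A, Y) = -34*A + Y² = Y² - 34*A)
Q + w(P, B) = -460 + ((-88)² - 34*152/9) = -460 + (7744 - 5168/9) = -460 + 64528/9 = 60388/9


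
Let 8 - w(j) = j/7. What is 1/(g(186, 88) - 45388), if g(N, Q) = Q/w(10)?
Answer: -23/1043616 ≈ -2.2039e-5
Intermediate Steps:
w(j) = 8 - j/7
g(N, Q) = 7*Q/46 (g(N, Q) = Q/(8 - ⅐*10) = Q/(8 - 10/7) = Q/(46/7) = Q*(7/46) = 7*Q/46)
1/(g(186, 88) - 45388) = 1/((7/46)*88 - 45388) = 1/(308/23 - 45388) = 1/(-1043616/23) = -23/1043616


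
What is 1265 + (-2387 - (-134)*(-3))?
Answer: -1524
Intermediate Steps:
1265 + (-2387 - (-134)*(-3)) = 1265 + (-2387 - 1*402) = 1265 + (-2387 - 402) = 1265 - 2789 = -1524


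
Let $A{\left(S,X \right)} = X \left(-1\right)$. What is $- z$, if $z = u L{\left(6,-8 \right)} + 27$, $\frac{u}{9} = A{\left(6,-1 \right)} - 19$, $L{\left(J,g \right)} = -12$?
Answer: $-1971$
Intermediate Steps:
$A{\left(S,X \right)} = - X$
$u = -162$ ($u = 9 \left(\left(-1\right) \left(-1\right) - 19\right) = 9 \left(1 - 19\right) = 9 \left(-18\right) = -162$)
$z = 1971$ ($z = \left(-162\right) \left(-12\right) + 27 = 1944 + 27 = 1971$)
$- z = \left(-1\right) 1971 = -1971$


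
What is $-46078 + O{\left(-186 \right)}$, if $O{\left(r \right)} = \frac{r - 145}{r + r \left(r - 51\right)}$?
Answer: $- \frac{2022640219}{43896} \approx -46078.0$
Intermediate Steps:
$O{\left(r \right)} = \frac{-145 + r}{r + r \left(-51 + r\right)}$
$-46078 + O{\left(-186 \right)} = -46078 + \frac{-145 - 186}{\left(-186\right) \left(-50 - 186\right)} = -46078 - \frac{1}{186} \frac{1}{-236} \left(-331\right) = -46078 - \left(- \frac{1}{43896}\right) \left(-331\right) = -46078 - \frac{331}{43896} = - \frac{2022640219}{43896}$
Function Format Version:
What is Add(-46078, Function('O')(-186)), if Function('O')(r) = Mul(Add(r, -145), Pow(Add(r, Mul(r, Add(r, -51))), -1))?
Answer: Rational(-2022640219, 43896) ≈ -46078.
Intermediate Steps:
Function('O')(r) = Mul(Pow(Add(r, Mul(r, Add(-51, r))), -1), Add(-145, r)) (Function('O')(r) = Mul(Add(-145, r), Pow(Add(r, Mul(r, Add(-51, r))), -1)) = Mul(Pow(Add(r, Mul(r, Add(-51, r))), -1), Add(-145, r)))
Add(-46078, Function('O')(-186)) = Add(-46078, Mul(Pow(-186, -1), Pow(Add(-50, -186), -1), Add(-145, -186))) = Add(-46078, Mul(Rational(-1, 186), Pow(-236, -1), -331)) = Add(-46078, Mul(Rational(-1, 186), Rational(-1, 236), -331)) = Add(-46078, Rational(-331, 43896)) = Rational(-2022640219, 43896)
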